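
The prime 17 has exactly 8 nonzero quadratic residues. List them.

Square k = 1,…,8 (k and 17−k give the same square):
1²=1, 2²=4, 3²=9, 4²=16, 5²≡8, 6²≡2, 7²≡15, 8²≡13 (mod 17).
So the quadratic residues mod 17 are {1, 2, 4, 8, 9, 13, 15, 16}.

1 2 4 8 9 13 15 16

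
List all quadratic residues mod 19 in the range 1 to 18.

Square k = 1,…,9 (k and 19−k give the same square):
1²=1, 2²=4, 3²=9, 4²=16, 5²≡6, 6²≡17, 7²≡11, 8²≡7, 9²≡5 (mod 19).
So the quadratic residues mod 19 are {1, 4, 5, 6, 7, 9, 11, 16, 17}.

1, 4, 5, 6, 7, 9, 11, 16, 17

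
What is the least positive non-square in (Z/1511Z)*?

11

(2/1511) = +1, so 2 is a residue.
(3/1511) = +1, so 3 is a residue.
(4/1511) = +1, so 4 is a residue.
(5/1511) = +1, so 5 is a residue.
(6/1511) = +1, so 6 is a residue.
(7/1511) = +1, so 7 is a residue.
(8/1511) = +1, so 8 is a residue.
(9/1511) = +1, so 9 is a residue.
(10/1511) = +1, so 10 is a residue.
(11/1511) = −1, so 11 is the smallest positive non-residue mod 1511.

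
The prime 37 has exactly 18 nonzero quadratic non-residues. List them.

2,5,6,8,13,14,15,17,18,19,20,22,23,24,29,31,32,35

Square k = 1,…,18 (k and 37−k give the same square):
1²=1, 2²=4, 3²=9, 4²=16, 5²=25, 6²=36, 7²≡12, 8²≡27, 9²≡7, 10²≡26, 11²≡10, 12²≡33, 13²≡21, 14²≡11, 15²≡3, 16²≡34, 17²≡30, 18²≡28 (mod 37).
The residues are {1, 3, 4, 7, 9, 10, 11, 12, 16, 21, 25, 26, 27, 28, 30, 33, 34, 36}; the non-residues are the remaining 18 nonzero classes.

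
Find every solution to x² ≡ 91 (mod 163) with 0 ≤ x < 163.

Since 163 ≡ 3 (mod 4), a square root of 91 is 91^((163+1)/4) = 91^41 mod 163.
Repeated squaring: 91^2≡131, 91^4≡46, 91^8≡160, 91^16≡9, 91^32≡81 (mod 163).
91^41 = 91^(32+8+1) ≡ 55 (mod 163).
Check: 55² = 3025 ≡ 91 (mod 163). The two roots are 55 and 108.

55, 108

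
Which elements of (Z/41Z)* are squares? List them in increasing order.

Square k = 1,…,20 (k and 41−k give the same square):
1²=1, 2²=4, 3²=9, 4²=16, 5²=25, 6²=36, 7²≡8, 8²≡23, 9²≡40, 10²≡18, 11²≡39, 12²≡21, 13²≡5, 14²≡32, 15²≡20, 16²≡10, 17²≡2, 18²≡37, 19²≡33, 20²≡31 (mod 41).
So the quadratic residues mod 41 are {1, 2, 4, 5, 8, 9, 10, 16, 18, 20, 21, 23, 25, 31, 32, 33, 36, 37, 39, 40}.

1 2 4 5 8 9 10 16 18 20 21 23 25 31 32 33 36 37 39 40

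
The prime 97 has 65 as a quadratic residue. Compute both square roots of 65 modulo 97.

97 ≡ 1 (mod 4), so we find a root by search.
Trying successive values, 29² = 841 ≡ 65 (mod 97). The other root is 97 − 29 = 68.

29, 68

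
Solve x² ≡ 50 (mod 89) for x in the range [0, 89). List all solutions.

89 ≡ 1 (mod 4), so we find a root by search.
Trying successive values, 36² = 1296 ≡ 50 (mod 89). The other root is 89 − 36 = 53.

36, 53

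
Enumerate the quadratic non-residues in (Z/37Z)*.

Square k = 1,…,18 (k and 37−k give the same square):
1²=1, 2²=4, 3²=9, 4²=16, 5²=25, 6²=36, 7²≡12, 8²≡27, 9²≡7, 10²≡26, 11²≡10, 12²≡33, 13²≡21, 14²≡11, 15²≡3, 16²≡34, 17²≡30, 18²≡28 (mod 37).
The residues are {1, 3, 4, 7, 9, 10, 11, 12, 16, 21, 25, 26, 27, 28, 30, 33, 34, 36}; the non-residues are the remaining 18 nonzero classes.

2,5,6,8,13,14,15,17,18,19,20,22,23,24,29,31,32,35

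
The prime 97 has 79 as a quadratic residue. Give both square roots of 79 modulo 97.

46, 51

97 ≡ 1 (mod 4), so we find a root by search.
Trying successive values, 46² = 2116 ≡ 79 (mod 97). The other root is 97 − 46 = 51.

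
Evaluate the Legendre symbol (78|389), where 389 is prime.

Euler's criterion: (78/389) ≡ 78^194 (mod 389).
78^2 ≡ 249 (mod 389)
78^4 ≡ 150 (mod 389)
78^8 ≡ 327 (mod 389)
78^16 ≡ 343 (mod 389)
78^32 ≡ 171 (mod 389)
78^64 ≡ 66 (mod 389)
78^128 ≡ 77 (mod 389)
78^194 = 78^(128+64+2) ≡ 1 (mod 389).
Result is 1, so (78/389) = 1.

1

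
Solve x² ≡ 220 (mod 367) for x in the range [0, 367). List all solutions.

Since 367 ≡ 3 (mod 4), a square root of 220 is 220^((367+1)/4) = 220^92 mod 367.
Repeated squaring: 220^2≡323, 220^4≡101, 220^8≡292, 220^16≡120, 220^32≡87, 220^64≡229 (mod 367).
220^92 = 220^(64+16+8+4) ≡ 299 (mod 367).
Check: 299² = 89401 ≡ 220 (mod 367). The two roots are 68 and 299.

68, 299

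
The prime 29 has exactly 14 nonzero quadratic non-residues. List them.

Square k = 1,…,14 (k and 29−k give the same square):
1²=1, 2²=4, 3²=9, 4²=16, 5²=25, 6²≡7, 7²≡20, 8²≡6, 9²≡23, 10²≡13, 11²≡5, 12²≡28, 13²≡24, 14²≡22 (mod 29).
The residues are {1, 4, 5, 6, 7, 9, 13, 16, 20, 22, 23, 24, 25, 28}; the non-residues are the remaining 14 nonzero classes.

2 3 8 10 11 12 14 15 17 18 19 21 26 27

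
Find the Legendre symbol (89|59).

-1

First reduce: 89 ≡ 30 (mod 59).
Pull out 2: since 59 ≡ 3 (mod 8), (2/59) = -1.
Reciprocity: 15 ≡ 3 and 59 ≡ 3 (mod 4), so (15/59) = −(59/15).
Reduce top mod 15: now compute (14/15).
Pull out 2: since 15 ≡ 7 (mod 8), (2/15) = +1.
Reciprocity: 7 ≡ 3 and 15 ≡ 3 (mod 4), so (7/15) = −(15/7).
Reduce top mod 7: now compute (1/7).
Reached (1/7) = 1. Collecting the sign flips along the way, the symbol is -1.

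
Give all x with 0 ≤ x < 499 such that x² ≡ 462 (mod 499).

Since 499 ≡ 3 (mod 4), a square root of 462 is 462^((499+1)/4) = 462^125 mod 499.
Repeated squaring: 462^2≡371, 462^4≡416, 462^8≡402, 462^16≡427, 462^32≡194, 462^64≡211 (mod 499).
462^125 = 462^(64+32+16+8+4+1) ≡ 31 (mod 499).
Check: 31² = 961 ≡ 462 (mod 499). The two roots are 31 and 468.

31, 468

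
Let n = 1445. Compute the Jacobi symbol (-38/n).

First reduce: -38 ≡ 1407 (mod 1445).
Reciprocity: 1407 ≡ 3 and 1445 ≡ 1 (mod 4), so (1407/1445) = +(1445/1407).
Reduce top mod 1407: now compute (38/1407).
Pull out 2: since 1407 ≡ 7 (mod 8), (2/1407) = +1.
Reciprocity: 19 ≡ 3 and 1407 ≡ 3 (mod 4), so (19/1407) = −(1407/19).
Reduce top mod 19: now compute (1/19).
Reached (1/19) = 1. Collecting the sign flips along the way, the symbol is -1.

-1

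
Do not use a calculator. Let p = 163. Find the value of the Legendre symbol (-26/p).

Euler's criterion: (-26/163) ≡ 137^81 (mod 163).
137^2 ≡ 24 (mod 163)
137^4 ≡ 87 (mod 163)
137^8 ≡ 71 (mod 163)
137^16 ≡ 151 (mod 163)
137^32 ≡ 144 (mod 163)
137^64 ≡ 35 (mod 163)
137^81 = 137^(64+16+1) ≡ 162 (mod 163).
Result is 162 ≡ −1, so (-26/163) = −1.

-1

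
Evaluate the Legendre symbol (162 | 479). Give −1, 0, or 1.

Euler's criterion: (162/479) ≡ 162^239 (mod 479).
162^2 ≡ 378 (mod 479)
162^4 ≡ 142 (mod 479)
162^8 ≡ 46 (mod 479)
162^16 ≡ 200 (mod 479)
162^32 ≡ 243 (mod 479)
162^64 ≡ 132 (mod 479)
162^128 ≡ 180 (mod 479)
162^239 = 162^(128+64+32+8+4+2+1) ≡ 1 (mod 479).
Result is 1, so (162/479) = 1.

1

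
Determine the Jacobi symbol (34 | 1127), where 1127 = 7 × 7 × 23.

-1

Pull out 2: since 1127 ≡ 7 (mod 8), (2/1127) = +1.
Reciprocity: 17 ≡ 1 and 1127 ≡ 3 (mod 4), so (17/1127) = +(1127/17).
Reduce top mod 17: now compute (5/17).
Reciprocity: 5 ≡ 1 and 17 ≡ 1 (mod 4), so (5/17) = +(17/5).
Reduce top mod 5: now compute (2/5).
Pull out 2: since 5 ≡ 5 (mod 8), (2/5) = -1.
Reached (1/5) = 1. Collecting the sign flips along the way, the symbol is -1.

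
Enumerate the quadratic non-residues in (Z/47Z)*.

5,10,11,13,15,19,20,22,23,26,29,30,31,33,35,38,39,40,41,43,44,45,46

Square k = 1,…,23 (k and 47−k give the same square):
1²=1, 2²=4, 3²=9, 4²=16, 5²=25, 6²=36, 7²≡2, 8²≡17, 9²≡34, 10²≡6, 11²≡27, 12²≡3, 13²≡28, 14²≡8, 15²≡37, 16²≡21, 17²≡7, 18²≡42, 19²≡32, 20²≡24, 21²≡18, 22²≡14, 23²≡12 (mod 47).
The residues are {1, 2, 3, 4, 6, 7, 8, 9, 12, 14, 16, 17, 18, 21, 24, 25, 27, 28, 32, 34, 36, 37, 42}; the non-residues are the remaining 23 nonzero classes.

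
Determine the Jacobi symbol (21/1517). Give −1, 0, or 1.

1

Reciprocity: 21 ≡ 1 and 1517 ≡ 1 (mod 4), so (21/1517) = +(1517/21).
Reduce top mod 21: now compute (5/21).
Reciprocity: 5 ≡ 1 and 21 ≡ 1 (mod 4), so (5/21) = +(21/5).
Reduce top mod 5: now compute (1/5).
Reached (1/5) = 1. Collecting the sign flips along the way, the symbol is +1.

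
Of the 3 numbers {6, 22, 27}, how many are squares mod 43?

1

(6/43) = +1 → QR.
(22/43) = -1 → non-residue.
(27/43) = -1 → non-residue.
Total quadratic residues among the 3: 1.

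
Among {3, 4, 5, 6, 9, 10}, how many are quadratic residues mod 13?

(3/13) = +1 → QR.
(4/13) = +1 → QR.
(5/13) = -1 → non-residue.
(6/13) = -1 → non-residue.
(9/13) = +1 → QR.
(10/13) = +1 → QR.
Total quadratic residues among the 6: 4.

4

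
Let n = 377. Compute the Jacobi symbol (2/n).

1

Pull out 2: since 377 ≡ 1 (mod 8), (2/377) = +1.
Reached (1/377) = 1. Collecting the sign flips along the way, the symbol is +1.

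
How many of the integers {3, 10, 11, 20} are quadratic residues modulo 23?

1

(3/23) = +1 → QR.
(10/23) = -1 → non-residue.
(11/23) = -1 → non-residue.
(20/23) = -1 → non-residue.
Total quadratic residues among the 4: 1.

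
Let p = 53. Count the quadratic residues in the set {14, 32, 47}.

(14/53) = -1 → non-residue.
(32/53) = -1 → non-residue.
(47/53) = +1 → QR.
Total quadratic residues among the 3: 1.

1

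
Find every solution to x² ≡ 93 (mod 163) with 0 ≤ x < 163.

16, 147

Since 163 ≡ 3 (mod 4), a square root of 93 is 93^((163+1)/4) = 93^41 mod 163.
Repeated squaring: 93^2≡10, 93^4≡100, 93^8≡57, 93^16≡152, 93^32≡121 (mod 163).
93^41 = 93^(32+8+1) ≡ 16 (mod 163).
Check: 16² = 256 ≡ 93 (mod 163). The two roots are 16 and 147.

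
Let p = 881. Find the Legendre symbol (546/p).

Pull out 2: since 881 ≡ 1 (mod 8), (2/881) = +1.
Reciprocity: 273 ≡ 1 and 881 ≡ 1 (mod 4), so (273/881) = +(881/273).
Reduce top mod 273: now compute (62/273).
Pull out 2: since 273 ≡ 1 (mod 8), (2/273) = +1.
Reciprocity: 31 ≡ 3 and 273 ≡ 1 (mod 4), so (31/273) = +(273/31).
Reduce top mod 31: now compute (25/31).
Reciprocity: 25 ≡ 1 and 31 ≡ 3 (mod 4), so (25/31) = +(31/25).
Reduce top mod 25: now compute (6/25).
Pull out 2: since 25 ≡ 1 (mod 8), (2/25) = +1.
Reciprocity: 3 ≡ 3 and 25 ≡ 1 (mod 4), so (3/25) = +(25/3).
Reduce top mod 3: now compute (1/3).
Reached (1/3) = 1. Collecting the sign flips along the way, the symbol is +1.

1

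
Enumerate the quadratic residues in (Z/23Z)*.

Square k = 1,…,11 (k and 23−k give the same square):
1²=1, 2²=4, 3²=9, 4²=16, 5²≡2, 6²≡13, 7²≡3, 8²≡18, 9²≡12, 10²≡8, 11²≡6 (mod 23).
So the quadratic residues mod 23 are {1, 2, 3, 4, 6, 8, 9, 12, 13, 16, 18}.

1,2,3,4,6,8,9,12,13,16,18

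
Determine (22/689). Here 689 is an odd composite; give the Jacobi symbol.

-1

Pull out 2: since 689 ≡ 1 (mod 8), (2/689) = +1.
Reciprocity: 11 ≡ 3 and 689 ≡ 1 (mod 4), so (11/689) = +(689/11).
Reduce top mod 11: now compute (7/11).
Reciprocity: 7 ≡ 3 and 11 ≡ 3 (mod 4), so (7/11) = −(11/7).
Reduce top mod 7: now compute (4/7).
Pull out 2^2: since 7 ≡ 7 (mod 8), (2/7) = +1, so (2/7)^2 = +1.
Reached (1/7) = 1. Collecting the sign flips along the way, the symbol is -1.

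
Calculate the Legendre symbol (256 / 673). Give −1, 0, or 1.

Euler's criterion: (256/673) ≡ 256^336 (mod 673).
256^2 ≡ 255 (mod 673)
256^4 ≡ 417 (mod 673)
256^8 ≡ 255 (mod 673)
256^16 ≡ 417 (mod 673)
256^32 ≡ 255 (mod 673)
256^64 ≡ 417 (mod 673)
256^128 ≡ 255 (mod 673)
256^256 ≡ 417 (mod 673)
256^336 = 256^(256+64+16) ≡ 1 (mod 673).
Result is 1, so (256/673) = 1.

1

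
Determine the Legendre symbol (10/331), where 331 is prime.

Euler's criterion: (10/331) ≡ 10^165 (mod 331).
10^2 ≡ 100 (mod 331)
10^4 ≡ 70 (mod 331)
10^8 ≡ 266 (mod 331)
10^16 ≡ 253 (mod 331)
10^32 ≡ 126 (mod 331)
10^64 ≡ 319 (mod 331)
10^128 ≡ 144 (mod 331)
10^165 = 10^(128+32+4+1) ≡ 330 (mod 331).
Result is 330 ≡ −1, so (10/331) = −1.

-1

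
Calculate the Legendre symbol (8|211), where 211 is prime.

-1

Pull out 2^3: since 211 ≡ 3 (mod 8), (2/211) = -1, so (2/211)^3 = -1.
Reached (1/211) = 1. Collecting the sign flips along the way, the symbol is -1.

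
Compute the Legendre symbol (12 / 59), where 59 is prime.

1

Pull out 2^2: since 59 ≡ 3 (mod 8), (2/59) = -1, so (2/59)^2 = +1.
Reciprocity: 3 ≡ 3 and 59 ≡ 3 (mod 4), so (3/59) = −(59/3).
Reduce top mod 3: now compute (2/3).
Pull out 2: since 3 ≡ 3 (mod 8), (2/3) = -1.
Reached (1/3) = 1. Collecting the sign flips along the way, the symbol is +1.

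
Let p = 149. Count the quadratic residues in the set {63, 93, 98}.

(63/149) = +1 → QR.
(93/149) = -1 → non-residue.
(98/149) = -1 → non-residue.
Total quadratic residues among the 3: 1.

1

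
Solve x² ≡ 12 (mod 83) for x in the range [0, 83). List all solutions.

Since 83 ≡ 3 (mod 4), a square root of 12 is 12^((83+1)/4) = 12^21 mod 83.
Repeated squaring: 12^2≡61, 12^4≡69, 12^8≡30, 12^16≡70 (mod 83).
12^21 = 12^(16+4+1) ≡ 26 (mod 83).
Check: 26² = 676 ≡ 12 (mod 83). The two roots are 26 and 57.

26, 57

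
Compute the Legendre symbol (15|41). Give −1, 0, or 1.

-1

Reciprocity: 15 ≡ 3 and 41 ≡ 1 (mod 4), so (15/41) = +(41/15).
Reduce top mod 15: now compute (11/15).
Reciprocity: 11 ≡ 3 and 15 ≡ 3 (mod 4), so (11/15) = −(15/11).
Reduce top mod 11: now compute (4/11).
Pull out 2^2: since 11 ≡ 3 (mod 8), (2/11) = -1, so (2/11)^2 = +1.
Reached (1/11) = 1. Collecting the sign flips along the way, the symbol is -1.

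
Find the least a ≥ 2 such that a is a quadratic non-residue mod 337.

(2/337) = +1, so 2 is a residue.
(3/337) = +1, so 3 is a residue.
(4/337) = +1, so 4 is a residue.
(5/337) = −1, so 5 is the smallest positive non-residue mod 337.

5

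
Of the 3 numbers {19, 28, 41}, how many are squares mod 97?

0

(19/97) = -1 → non-residue.
(28/97) = -1 → non-residue.
(41/97) = -1 → non-residue.
Total quadratic residues among the 3: 0.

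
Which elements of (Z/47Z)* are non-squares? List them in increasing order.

5, 10, 11, 13, 15, 19, 20, 22, 23, 26, 29, 30, 31, 33, 35, 38, 39, 40, 41, 43, 44, 45, 46

Square k = 1,…,23 (k and 47−k give the same square):
1²=1, 2²=4, 3²=9, 4²=16, 5²=25, 6²=36, 7²≡2, 8²≡17, 9²≡34, 10²≡6, 11²≡27, 12²≡3, 13²≡28, 14²≡8, 15²≡37, 16²≡21, 17²≡7, 18²≡42, 19²≡32, 20²≡24, 21²≡18, 22²≡14, 23²≡12 (mod 47).
The residues are {1, 2, 3, 4, 6, 7, 8, 9, 12, 14, 16, 17, 18, 21, 24, 25, 27, 28, 32, 34, 36, 37, 42}; the non-residues are the remaining 23 nonzero classes.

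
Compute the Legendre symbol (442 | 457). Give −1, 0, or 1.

Euler's criterion: (442/457) ≡ 442^228 (mod 457).
442^2 ≡ 225 (mod 457)
442^4 ≡ 355 (mod 457)
442^8 ≡ 350 (mod 457)
442^16 ≡ 24 (mod 457)
442^32 ≡ 119 (mod 457)
442^64 ≡ 451 (mod 457)
442^128 ≡ 36 (mod 457)
442^228 = 442^(128+64+32+4) ≡ 456 (mod 457).
Result is 456 ≡ −1, so (442/457) = −1.

-1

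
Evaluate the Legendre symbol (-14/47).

-1

Euler's criterion: (-14/47) ≡ 33^23 (mod 47).
33^2 ≡ 8 (mod 47)
33^4 ≡ 17 (mod 47)
33^8 ≡ 7 (mod 47)
33^16 ≡ 2 (mod 47)
33^23 = 33^(16+4+2+1) ≡ 46 (mod 47).
Result is 46 ≡ −1, so (-14/47) = −1.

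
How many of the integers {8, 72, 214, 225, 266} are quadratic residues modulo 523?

1

(8/523) = -1 → non-residue.
(72/523) = -1 → non-residue.
(214/523) = -1 → non-residue.
(225/523) = +1 → QR.
(266/523) = -1 → non-residue.
Total quadratic residues among the 5: 1.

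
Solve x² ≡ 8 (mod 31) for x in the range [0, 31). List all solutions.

15, 16

Since 31 ≡ 3 (mod 4), a square root of 8 is 8^((31+1)/4) = 8^8 mod 31.
Repeated squaring: 8^2≡2, 8^4≡4, 8^8≡16 (mod 31).
8^8 = 8^(8) ≡ 16 (mod 31).
Check: 16² = 256 ≡ 8 (mod 31). The two roots are 15 and 16.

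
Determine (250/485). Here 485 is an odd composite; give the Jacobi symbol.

Pull out 2: since 485 ≡ 5 (mod 8), (2/485) = -1.
Reciprocity: 125 ≡ 1 and 485 ≡ 1 (mod 4), so (125/485) = +(485/125).
Reduce top mod 125: now compute (110/125).
Pull out 2: since 125 ≡ 5 (mod 8), (2/125) = -1.
Reciprocity: 55 ≡ 3 and 125 ≡ 1 (mod 4), so (55/125) = +(125/55).
Reduce top mod 55: now compute (15/55).
Reciprocity: 15 ≡ 3 and 55 ≡ 3 (mod 4), so (15/55) = −(55/15).
Reduce top mod 15: now compute (10/15).
Pull out 2: since 15 ≡ 7 (mod 8), (2/15) = +1.
Reciprocity: 5 ≡ 1 and 15 ≡ 3 (mod 4), so (5/15) = +(15/5).
Reduce top mod 5: now compute (0/5).
Top reduces to 0: gcd > 1, so the symbol is 0.

0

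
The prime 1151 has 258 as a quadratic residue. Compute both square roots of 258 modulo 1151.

Since 1151 ≡ 3 (mod 4), a square root of 258 is 258^((1151+1)/4) = 258^288 mod 1151.
Repeated squaring: 258^2≡957, 258^4≡804, 258^8≡705, 258^16≡944, 258^32≡262, 258^64≡735, 258^128≡406, 258^256≡243 (mod 1151).
258^288 = 258^(256+32) ≡ 361 (mod 1151).
Check: 361² = 130321 ≡ 258 (mod 1151). The two roots are 361 and 790.

361, 790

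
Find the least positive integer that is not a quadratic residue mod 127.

(2/127) = +1, so 2 is a residue.
(3/127) = −1, so 3 is the smallest positive non-residue mod 127.

3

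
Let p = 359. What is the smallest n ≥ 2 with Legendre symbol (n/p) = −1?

(2/359) = +1, so 2 is a residue.
(3/359) = +1, so 3 is a residue.
(4/359) = +1, so 4 is a residue.
(5/359) = +1, so 5 is a residue.
(6/359) = +1, so 6 is a residue.
(7/359) = −1, so 7 is the smallest positive non-residue mod 359.

7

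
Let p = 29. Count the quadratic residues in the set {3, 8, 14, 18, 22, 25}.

(3/29) = -1 → non-residue.
(8/29) = -1 → non-residue.
(14/29) = -1 → non-residue.
(18/29) = -1 → non-residue.
(22/29) = +1 → QR.
(25/29) = +1 → QR.
Total quadratic residues among the 6: 2.

2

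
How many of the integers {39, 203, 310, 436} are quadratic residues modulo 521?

(39/521) = -1 → non-residue.
(203/521) = -1 → non-residue.
(310/521) = +1 → QR.
(436/521) = -1 → non-residue.
Total quadratic residues among the 4: 1.

1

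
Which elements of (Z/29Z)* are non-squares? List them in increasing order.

Square k = 1,…,14 (k and 29−k give the same square):
1²=1, 2²=4, 3²=9, 4²=16, 5²=25, 6²≡7, 7²≡20, 8²≡6, 9²≡23, 10²≡13, 11²≡5, 12²≡28, 13²≡24, 14²≡22 (mod 29).
The residues are {1, 4, 5, 6, 7, 9, 13, 16, 20, 22, 23, 24, 25, 28}; the non-residues are the remaining 14 nonzero classes.

2 3 8 10 11 12 14 15 17 18 19 21 26 27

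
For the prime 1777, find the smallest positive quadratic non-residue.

5

(2/1777) = +1, so 2 is a residue.
(3/1777) = +1, so 3 is a residue.
(4/1777) = +1, so 4 is a residue.
(5/1777) = −1, so 5 is the smallest positive non-residue mod 1777.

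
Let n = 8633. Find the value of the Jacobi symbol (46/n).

Pull out 2: since 8633 ≡ 1 (mod 8), (2/8633) = +1.
Reciprocity: 23 ≡ 3 and 8633 ≡ 1 (mod 4), so (23/8633) = +(8633/23).
Reduce top mod 23: now compute (8/23).
Pull out 2^3: since 23 ≡ 7 (mod 8), (2/23) = +1, so (2/23)^3 = +1.
Reached (1/23) = 1. Collecting the sign flips along the way, the symbol is +1.

1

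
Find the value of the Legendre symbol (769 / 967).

-1

Euler's criterion: (769/967) ≡ 769^483 (mod 967).
769^2 ≡ 524 (mod 967)
769^4 ≡ 915 (mod 967)
769^8 ≡ 770 (mod 967)
769^16 ≡ 129 (mod 967)
769^32 ≡ 202 (mod 967)
769^64 ≡ 190 (mod 967)
769^128 ≡ 321 (mod 967)
769^256 ≡ 539 (mod 967)
769^483 = 769^(256+128+64+32+2+1) ≡ 966 (mod 967).
Result is 966 ≡ −1, so (769/967) = −1.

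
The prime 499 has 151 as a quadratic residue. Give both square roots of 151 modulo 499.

160, 339

Since 499 ≡ 3 (mod 4), a square root of 151 is 151^((499+1)/4) = 151^125 mod 499.
Repeated squaring: 151^2≡346, 151^4≡455, 151^8≡439, 151^16≡107, 151^32≡471, 151^64≡285 (mod 499).
151^125 = 151^(64+32+16+8+4+1) ≡ 339 (mod 499).
Check: 339² = 114921 ≡ 151 (mod 499). The two roots are 160 and 339.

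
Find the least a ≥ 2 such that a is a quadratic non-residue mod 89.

3

(2/89) = +1, so 2 is a residue.
(3/89) = −1, so 3 is the smallest positive non-residue mod 89.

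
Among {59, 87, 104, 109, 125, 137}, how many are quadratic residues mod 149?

(59/149) = -1 → non-residue.
(87/149) = -1 → non-residue.
(104/149) = +1 → QR.
(109/149) = -1 → non-residue.
(125/149) = +1 → QR.
(137/149) = -1 → non-residue.
Total quadratic residues among the 6: 2.

2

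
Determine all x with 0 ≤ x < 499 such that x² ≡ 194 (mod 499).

Since 499 ≡ 3 (mod 4), a square root of 194 is 194^((499+1)/4) = 194^125 mod 499.
Repeated squaring: 194^2≡211, 194^4≡110, 194^8≡124, 194^16≡406, 194^32≡166, 194^64≡111 (mod 499).
194^125 = 194^(64+32+16+8+4+1) ≡ 427 (mod 499).
Check: 427² = 182329 ≡ 194 (mod 499). The two roots are 72 and 427.

72, 427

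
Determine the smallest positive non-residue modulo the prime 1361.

3

(2/1361) = +1, so 2 is a residue.
(3/1361) = −1, so 3 is the smallest positive non-residue mod 1361.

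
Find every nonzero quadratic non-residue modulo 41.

Square k = 1,…,20 (k and 41−k give the same square):
1²=1, 2²=4, 3²=9, 4²=16, 5²=25, 6²=36, 7²≡8, 8²≡23, 9²≡40, 10²≡18, 11²≡39, 12²≡21, 13²≡5, 14²≡32, 15²≡20, 16²≡10, 17²≡2, 18²≡37, 19²≡33, 20²≡31 (mod 41).
The residues are {1, 2, 4, 5, 8, 9, 10, 16, 18, 20, 21, 23, 25, 31, 32, 33, 36, 37, 39, 40}; the non-residues are the remaining 20 nonzero classes.

3 6 7 11 12 13 14 15 17 19 22 24 26 27 28 29 30 34 35 38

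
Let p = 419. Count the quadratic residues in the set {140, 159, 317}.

(140/419) = +1 → QR.
(159/419) = -1 → non-residue.
(317/419) = -1 → non-residue.
Total quadratic residues among the 3: 1.

1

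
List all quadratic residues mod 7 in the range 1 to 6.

Square k = 1,…,3 (k and 7−k give the same square):
1²=1, 2²=4, 3²≡2 (mod 7).
So the quadratic residues mod 7 are {1, 2, 4}.

1,2,4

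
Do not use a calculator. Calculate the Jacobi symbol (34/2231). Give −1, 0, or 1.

Pull out 2: since 2231 ≡ 7 (mod 8), (2/2231) = +1.
Reciprocity: 17 ≡ 1 and 2231 ≡ 3 (mod 4), so (17/2231) = +(2231/17).
Reduce top mod 17: now compute (4/17).
Pull out 2^2: since 17 ≡ 1 (mod 8), (2/17) = +1, so (2/17)^2 = +1.
Reached (1/17) = 1. Collecting the sign flips along the way, the symbol is +1.

1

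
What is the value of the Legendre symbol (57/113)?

1

Euler's criterion: (57/113) ≡ 57^56 (mod 113).
57^2 ≡ 85 (mod 113)
57^4 ≡ 106 (mod 113)
57^8 ≡ 49 (mod 113)
57^16 ≡ 28 (mod 113)
57^32 ≡ 106 (mod 113)
57^56 = 57^(32+16+8) ≡ 1 (mod 113).
Result is 1, so (57/113) = 1.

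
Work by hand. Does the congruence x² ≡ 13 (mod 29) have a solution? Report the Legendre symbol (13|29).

1

Euler's criterion: (13/29) ≡ 13^14 (mod 29).
13^2 ≡ 24 (mod 29)
13^4 ≡ 25 (mod 29)
13^8 ≡ 16 (mod 29)
13^14 = 13^(8+4+2) ≡ 1 (mod 29).
Result is 1, so (13/29) = 1.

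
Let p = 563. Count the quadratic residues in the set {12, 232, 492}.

(12/563) = +1 → QR.
(232/563) = +1 → QR.
(492/563) = -1 → non-residue.
Total quadratic residues among the 3: 2.

2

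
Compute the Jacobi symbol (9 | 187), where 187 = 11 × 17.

1

Reciprocity: 9 ≡ 1 and 187 ≡ 3 (mod 4), so (9/187) = +(187/9).
Reduce top mod 9: now compute (7/9).
Reciprocity: 7 ≡ 3 and 9 ≡ 1 (mod 4), so (7/9) = +(9/7).
Reduce top mod 7: now compute (2/7).
Pull out 2: since 7 ≡ 7 (mod 8), (2/7) = +1.
Reached (1/7) = 1. Collecting the sign flips along the way, the symbol is +1.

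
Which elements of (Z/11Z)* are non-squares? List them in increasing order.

2,6,7,8,10

Square k = 1,…,5 (k and 11−k give the same square):
1²=1, 2²=4, 3²=9, 4²≡5, 5²≡3 (mod 11).
The residues are {1, 3, 4, 5, 9}; the non-residues are the remaining 5 nonzero classes.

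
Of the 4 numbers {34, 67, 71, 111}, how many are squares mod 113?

1

(34/113) = -1 → non-residue.
(67/113) = -1 → non-residue.
(71/113) = -1 → non-residue.
(111/113) = +1 → QR.
Total quadratic residues among the 4: 1.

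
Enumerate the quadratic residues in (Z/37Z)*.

Square k = 1,…,18 (k and 37−k give the same square):
1²=1, 2²=4, 3²=9, 4²=16, 5²=25, 6²=36, 7²≡12, 8²≡27, 9²≡7, 10²≡26, 11²≡10, 12²≡33, 13²≡21, 14²≡11, 15²≡3, 16²≡34, 17²≡30, 18²≡28 (mod 37).
So the quadratic residues mod 37 are {1, 3, 4, 7, 9, 10, 11, 12, 16, 21, 25, 26, 27, 28, 30, 33, 34, 36}.

1, 3, 4, 7, 9, 10, 11, 12, 16, 21, 25, 26, 27, 28, 30, 33, 34, 36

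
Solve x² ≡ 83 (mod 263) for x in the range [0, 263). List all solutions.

95, 168

Since 263 ≡ 3 (mod 4), a square root of 83 is 83^((263+1)/4) = 83^66 mod 263.
Repeated squaring: 83^2≡51, 83^4≡234, 83^8≡52, 83^16≡74, 83^32≡216, 83^64≡105 (mod 263).
83^66 = 83^(64+2) ≡ 95 (mod 263).
Check: 95² = 9025 ≡ 83 (mod 263). The two roots are 95 and 168.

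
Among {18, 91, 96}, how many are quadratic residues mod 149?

1

(18/149) = -1 → non-residue.
(91/149) = -1 → non-residue.
(96/149) = +1 → QR.
Total quadratic residues among the 3: 1.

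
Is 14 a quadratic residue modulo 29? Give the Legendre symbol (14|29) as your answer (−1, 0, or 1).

Pull out 2: since 29 ≡ 5 (mod 8), (2/29) = -1.
Reciprocity: 7 ≡ 3 and 29 ≡ 1 (mod 4), so (7/29) = +(29/7).
Reduce top mod 7: now compute (1/7).
Reached (1/7) = 1. Collecting the sign flips along the way, the symbol is -1.

-1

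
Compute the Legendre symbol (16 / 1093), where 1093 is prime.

1

Euler's criterion: (16/1093) ≡ 16^546 (mod 1093).
16^2 ≡ 256 (mod 1093)
16^4 ≡ 1049 (mod 1093)
16^8 ≡ 843 (mod 1093)
16^16 ≡ 199 (mod 1093)
16^32 ≡ 253 (mod 1093)
16^64 ≡ 615 (mod 1093)
16^128 ≡ 47 (mod 1093)
16^256 ≡ 23 (mod 1093)
16^512 ≡ 529 (mod 1093)
16^546 = 16^(512+32+2) ≡ 1 (mod 1093).
Result is 1, so (16/1093) = 1.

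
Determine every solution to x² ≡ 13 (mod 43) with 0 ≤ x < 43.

20, 23

Since 43 ≡ 3 (mod 4), a square root of 13 is 13^((43+1)/4) = 13^11 mod 43.
Repeated squaring: 13^2≡40, 13^4≡9, 13^8≡38 (mod 43).
13^11 = 13^(8+2+1) ≡ 23 (mod 43).
Check: 23² = 529 ≡ 13 (mod 43). The two roots are 20 and 23.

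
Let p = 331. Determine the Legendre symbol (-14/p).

First reduce: -14 ≡ 317 (mod 331).
Reciprocity: 317 ≡ 1 and 331 ≡ 3 (mod 4), so (317/331) = +(331/317).
Reduce top mod 317: now compute (14/317).
Pull out 2: since 317 ≡ 5 (mod 8), (2/317) = -1.
Reciprocity: 7 ≡ 3 and 317 ≡ 1 (mod 4), so (7/317) = +(317/7).
Reduce top mod 7: now compute (2/7).
Pull out 2: since 7 ≡ 7 (mod 8), (2/7) = +1.
Reached (1/7) = 1. Collecting the sign flips along the way, the symbol is -1.

-1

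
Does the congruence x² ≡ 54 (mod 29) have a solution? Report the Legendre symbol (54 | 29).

1

First reduce: 54 ≡ 25 (mod 29).
Reciprocity: 25 ≡ 1 and 29 ≡ 1 (mod 4), so (25/29) = +(29/25).
Reduce top mod 25: now compute (4/25).
Pull out 2^2: since 25 ≡ 1 (mod 8), (2/25) = +1, so (2/25)^2 = +1.
Reached (1/25) = 1. Collecting the sign flips along the way, the symbol is +1.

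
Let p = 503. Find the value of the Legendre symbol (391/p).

Reciprocity: 391 ≡ 3 and 503 ≡ 3 (mod 4), so (391/503) = −(503/391).
Reduce top mod 391: now compute (112/391).
Pull out 2^4: since 391 ≡ 7 (mod 8), (2/391) = +1, so (2/391)^4 = +1.
Reciprocity: 7 ≡ 3 and 391 ≡ 3 (mod 4), so (7/391) = −(391/7).
Reduce top mod 7: now compute (6/7).
Pull out 2: since 7 ≡ 7 (mod 8), (2/7) = +1.
Reciprocity: 3 ≡ 3 and 7 ≡ 3 (mod 4), so (3/7) = −(7/3).
Reduce top mod 3: now compute (1/3).
Reached (1/3) = 1. Collecting the sign flips along the way, the symbol is -1.

-1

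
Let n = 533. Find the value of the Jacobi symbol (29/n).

-1

Reciprocity: 29 ≡ 1 and 533 ≡ 1 (mod 4), so (29/533) = +(533/29).
Reduce top mod 29: now compute (11/29).
Reciprocity: 11 ≡ 3 and 29 ≡ 1 (mod 4), so (11/29) = +(29/11).
Reduce top mod 11: now compute (7/11).
Reciprocity: 7 ≡ 3 and 11 ≡ 3 (mod 4), so (7/11) = −(11/7).
Reduce top mod 7: now compute (4/7).
Pull out 2^2: since 7 ≡ 7 (mod 8), (2/7) = +1, so (2/7)^2 = +1.
Reached (1/7) = 1. Collecting the sign flips along the way, the symbol is -1.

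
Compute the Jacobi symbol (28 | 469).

0

Pull out 2^2: since 469 ≡ 5 (mod 8), (2/469) = -1, so (2/469)^2 = +1.
Reciprocity: 7 ≡ 3 and 469 ≡ 1 (mod 4), so (7/469) = +(469/7).
Reduce top mod 7: now compute (0/7).
Top reduces to 0: gcd > 1, so the symbol is 0.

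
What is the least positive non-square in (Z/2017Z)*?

5

(2/2017) = +1, so 2 is a residue.
(3/2017) = +1, so 3 is a residue.
(4/2017) = +1, so 4 is a residue.
(5/2017) = −1, so 5 is the smallest positive non-residue mod 2017.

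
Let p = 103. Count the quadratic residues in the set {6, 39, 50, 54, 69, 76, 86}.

(6/103) = -1 → non-residue.
(39/103) = -1 → non-residue.
(50/103) = +1 → QR.
(54/103) = -1 → non-residue.
(69/103) = -1 → non-residue.
(76/103) = +1 → QR.
(86/103) = -1 → non-residue.
Total quadratic residues among the 7: 2.

2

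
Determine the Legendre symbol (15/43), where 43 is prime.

1

Euler's criterion: (15/43) ≡ 15^21 (mod 43).
15^2 ≡ 10 (mod 43)
15^4 ≡ 14 (mod 43)
15^8 ≡ 24 (mod 43)
15^16 ≡ 17 (mod 43)
15^21 = 15^(16+4+1) ≡ 1 (mod 43).
Result is 1, so (15/43) = 1.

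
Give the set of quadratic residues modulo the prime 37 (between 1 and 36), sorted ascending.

Square k = 1,…,18 (k and 37−k give the same square):
1²=1, 2²=4, 3²=9, 4²=16, 5²=25, 6²=36, 7²≡12, 8²≡27, 9²≡7, 10²≡26, 11²≡10, 12²≡33, 13²≡21, 14²≡11, 15²≡3, 16²≡34, 17²≡30, 18²≡28 (mod 37).
So the quadratic residues mod 37 are {1, 3, 4, 7, 9, 10, 11, 12, 16, 21, 25, 26, 27, 28, 30, 33, 34, 36}.

1 3 4 7 9 10 11 12 16 21 25 26 27 28 30 33 34 36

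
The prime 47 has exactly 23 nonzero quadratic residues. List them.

1, 2, 3, 4, 6, 7, 8, 9, 12, 14, 16, 17, 18, 21, 24, 25, 27, 28, 32, 34, 36, 37, 42

Square k = 1,…,23 (k and 47−k give the same square):
1²=1, 2²=4, 3²=9, 4²=16, 5²=25, 6²=36, 7²≡2, 8²≡17, 9²≡34, 10²≡6, 11²≡27, 12²≡3, 13²≡28, 14²≡8, 15²≡37, 16²≡21, 17²≡7, 18²≡42, 19²≡32, 20²≡24, 21²≡18, 22²≡14, 23²≡12 (mod 47).
So the quadratic residues mod 47 are {1, 2, 3, 4, 6, 7, 8, 9, 12, 14, 16, 17, 18, 21, 24, 25, 27, 28, 32, 34, 36, 37, 42}.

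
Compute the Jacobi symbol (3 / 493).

Reciprocity: 3 ≡ 3 and 493 ≡ 1 (mod 4), so (3/493) = +(493/3).
Reduce top mod 3: now compute (1/3).
Reached (1/3) = 1. Collecting the sign flips along the way, the symbol is +1.

1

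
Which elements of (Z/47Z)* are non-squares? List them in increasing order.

5,10,11,13,15,19,20,22,23,26,29,30,31,33,35,38,39,40,41,43,44,45,46

Square k = 1,…,23 (k and 47−k give the same square):
1²=1, 2²=4, 3²=9, 4²=16, 5²=25, 6²=36, 7²≡2, 8²≡17, 9²≡34, 10²≡6, 11²≡27, 12²≡3, 13²≡28, 14²≡8, 15²≡37, 16²≡21, 17²≡7, 18²≡42, 19²≡32, 20²≡24, 21²≡18, 22²≡14, 23²≡12 (mod 47).
The residues are {1, 2, 3, 4, 6, 7, 8, 9, 12, 14, 16, 17, 18, 21, 24, 25, 27, 28, 32, 34, 36, 37, 42}; the non-residues are the remaining 23 nonzero classes.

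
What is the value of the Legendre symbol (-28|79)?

1

Euler's criterion: (-28/79) ≡ 51^39 (mod 79).
51^2 ≡ 73 (mod 79)
51^4 ≡ 36 (mod 79)
51^8 ≡ 32 (mod 79)
51^16 ≡ 76 (mod 79)
51^32 ≡ 9 (mod 79)
51^39 = 51^(32+4+2+1) ≡ 1 (mod 79).
Result is 1, so (-28/79) = 1.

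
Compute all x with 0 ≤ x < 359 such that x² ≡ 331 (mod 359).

Since 359 ≡ 3 (mod 4), a square root of 331 is 331^((359+1)/4) = 331^90 mod 359.
Repeated squaring: 331^2≡66, 331^4≡48, 331^8≡150, 331^16≡242, 331^32≡47, 331^64≡55 (mod 359).
331^90 = 331^(64+16+8+2) ≡ 204 (mod 359).
Check: 204² = 41616 ≡ 331 (mod 359). The two roots are 155 and 204.

155, 204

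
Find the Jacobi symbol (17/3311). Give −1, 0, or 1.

1

Reciprocity: 17 ≡ 1 and 3311 ≡ 3 (mod 4), so (17/3311) = +(3311/17).
Reduce top mod 17: now compute (13/17).
Reciprocity: 13 ≡ 1 and 17 ≡ 1 (mod 4), so (13/17) = +(17/13).
Reduce top mod 13: now compute (4/13).
Pull out 2^2: since 13 ≡ 5 (mod 8), (2/13) = -1, so (2/13)^2 = +1.
Reached (1/13) = 1. Collecting the sign flips along the way, the symbol is +1.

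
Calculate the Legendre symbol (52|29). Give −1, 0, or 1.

Euler's criterion: (52/29) ≡ 23^14 (mod 29).
23^2 ≡ 7 (mod 29)
23^4 ≡ 20 (mod 29)
23^8 ≡ 23 (mod 29)
23^14 = 23^(8+4+2) ≡ 1 (mod 29).
Result is 1, so (52/29) = 1.

1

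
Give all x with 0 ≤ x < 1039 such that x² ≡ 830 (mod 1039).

Since 1039 ≡ 3 (mod 4), a square root of 830 is 830^((1039+1)/4) = 830^260 mod 1039.
Repeated squaring: 830^2≡43, 830^4≡810, 830^8≡491, 830^16≡33, 830^32≡50, 830^64≡422, 830^128≡415, 830^256≡790 (mod 1039).
830^260 = 830^(256+4) ≡ 915 (mod 1039).
Check: 915² = 837225 ≡ 830 (mod 1039). The two roots are 124 and 915.

124, 915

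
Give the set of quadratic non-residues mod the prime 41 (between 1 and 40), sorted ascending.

3 6 7 11 12 13 14 15 17 19 22 24 26 27 28 29 30 34 35 38

Square k = 1,…,20 (k and 41−k give the same square):
1²=1, 2²=4, 3²=9, 4²=16, 5²=25, 6²=36, 7²≡8, 8²≡23, 9²≡40, 10²≡18, 11²≡39, 12²≡21, 13²≡5, 14²≡32, 15²≡20, 16²≡10, 17²≡2, 18²≡37, 19²≡33, 20²≡31 (mod 41).
The residues are {1, 2, 4, 5, 8, 9, 10, 16, 18, 20, 21, 23, 25, 31, 32, 33, 36, 37, 39, 40}; the non-residues are the remaining 20 nonzero classes.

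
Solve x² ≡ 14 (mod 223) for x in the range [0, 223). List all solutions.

56, 167

Since 223 ≡ 3 (mod 4), a square root of 14 is 14^((223+1)/4) = 14^56 mod 223.
Repeated squaring: 14^2≡196, 14^4≡60, 14^8≡32, 14^16≡132, 14^32≡30 (mod 223).
14^56 = 14^(32+16+8) ≡ 56 (mod 223).
Check: 56² = 3136 ≡ 14 (mod 223). The two roots are 56 and 167.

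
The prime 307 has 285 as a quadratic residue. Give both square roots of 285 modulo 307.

63, 244

Since 307 ≡ 3 (mod 4), a square root of 285 is 285^((307+1)/4) = 285^77 mod 307.
Repeated squaring: 285^2≡177, 285^4≡15, 285^8≡225, 285^16≡277, 285^32≡286, 285^64≡134 (mod 307).
285^77 = 285^(64+8+4+1) ≡ 63 (mod 307).
Check: 63² = 3969 ≡ 285 (mod 307). The two roots are 63 and 244.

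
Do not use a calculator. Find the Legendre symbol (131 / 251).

Euler's criterion: (131/251) ≡ 131^125 (mod 251).
131^2 ≡ 93 (mod 251)
131^4 ≡ 115 (mod 251)
131^8 ≡ 173 (mod 251)
131^16 ≡ 60 (mod 251)
131^32 ≡ 86 (mod 251)
131^64 ≡ 117 (mod 251)
131^125 = 131^(64+32+16+8+4+1) ≡ 1 (mod 251).
Result is 1, so (131/251) = 1.

1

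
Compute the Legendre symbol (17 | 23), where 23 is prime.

-1

Reciprocity: 17 ≡ 1 and 23 ≡ 3 (mod 4), so (17/23) = +(23/17).
Reduce top mod 17: now compute (6/17).
Pull out 2: since 17 ≡ 1 (mod 8), (2/17) = +1.
Reciprocity: 3 ≡ 3 and 17 ≡ 1 (mod 4), so (3/17) = +(17/3).
Reduce top mod 3: now compute (2/3).
Pull out 2: since 3 ≡ 3 (mod 8), (2/3) = -1.
Reached (1/3) = 1. Collecting the sign flips along the way, the symbol is -1.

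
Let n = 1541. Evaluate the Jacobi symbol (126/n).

Pull out 2: since 1541 ≡ 5 (mod 8), (2/1541) = -1.
Reciprocity: 63 ≡ 3 and 1541 ≡ 1 (mod 4), so (63/1541) = +(1541/63).
Reduce top mod 63: now compute (29/63).
Reciprocity: 29 ≡ 1 and 63 ≡ 3 (mod 4), so (29/63) = +(63/29).
Reduce top mod 29: now compute (5/29).
Reciprocity: 5 ≡ 1 and 29 ≡ 1 (mod 4), so (5/29) = +(29/5).
Reduce top mod 5: now compute (4/5).
Pull out 2^2: since 5 ≡ 5 (mod 8), (2/5) = -1, so (2/5)^2 = +1.
Reached (1/5) = 1. Collecting the sign flips along the way, the symbol is -1.

-1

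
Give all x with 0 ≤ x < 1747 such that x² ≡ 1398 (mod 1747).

Since 1747 ≡ 3 (mod 4), a square root of 1398 is 1398^((1747+1)/4) = 1398^437 mod 1747.
Repeated squaring: 1398^2≡1258, 1398^4≡1529, 1398^8≡355, 1398^16≡241, 1398^32≡430, 1398^64≡1465, 1398^128≡909, 1398^256≡1697 (mod 1747).
1398^437 = 1398^(256+128+32+16+4+1) ≡ 1504 (mod 1747).
Check: 1504² = 2262016 ≡ 1398 (mod 1747). The two roots are 243 and 1504.

243, 1504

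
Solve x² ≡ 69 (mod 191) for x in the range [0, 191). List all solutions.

Since 191 ≡ 3 (mod 4), a square root of 69 is 69^((191+1)/4) = 69^48 mod 191.
Repeated squaring: 69^2≡177, 69^4≡5, 69^8≡25, 69^16≡52, 69^32≡30 (mod 191).
69^48 = 69^(32+16) ≡ 32 (mod 191).
Check: 32² = 1024 ≡ 69 (mod 191). The two roots are 32 and 159.

32, 159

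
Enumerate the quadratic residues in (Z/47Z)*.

1 2 3 4 6 7 8 9 12 14 16 17 18 21 24 25 27 28 32 34 36 37 42

Square k = 1,…,23 (k and 47−k give the same square):
1²=1, 2²=4, 3²=9, 4²=16, 5²=25, 6²=36, 7²≡2, 8²≡17, 9²≡34, 10²≡6, 11²≡27, 12²≡3, 13²≡28, 14²≡8, 15²≡37, 16²≡21, 17²≡7, 18²≡42, 19²≡32, 20²≡24, 21²≡18, 22²≡14, 23²≡12 (mod 47).
So the quadratic residues mod 47 are {1, 2, 3, 4, 6, 7, 8, 9, 12, 14, 16, 17, 18, 21, 24, 25, 27, 28, 32, 34, 36, 37, 42}.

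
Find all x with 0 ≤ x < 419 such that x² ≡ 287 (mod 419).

Since 419 ≡ 3 (mod 4), a square root of 287 is 287^((419+1)/4) = 287^105 mod 419.
Repeated squaring: 287^2≡245, 287^4≡108, 287^8≡351, 287^16≡15, 287^32≡225, 287^64≡345 (mod 419).
287^105 = 287^(64+32+8+1) ≡ 196 (mod 419).
Check: 196² = 38416 ≡ 287 (mod 419). The two roots are 196 and 223.

196, 223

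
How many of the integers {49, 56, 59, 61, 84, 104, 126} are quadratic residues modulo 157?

(49/157) = +1 → QR.
(56/157) = +1 → QR.
(59/157) = -1 → non-residue.
(61/157) = -1 → non-residue.
(84/157) = -1 → non-residue.
(104/157) = -1 → non-residue.
(126/157) = +1 → QR.
Total quadratic residues among the 7: 3.

3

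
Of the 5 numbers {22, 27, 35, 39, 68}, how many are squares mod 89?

(22/89) = +1 → QR.
(27/89) = -1 → non-residue.
(35/89) = -1 → non-residue.
(39/89) = +1 → QR.
(68/89) = +1 → QR.
Total quadratic residues among the 5: 3.

3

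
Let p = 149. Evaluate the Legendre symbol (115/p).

-1

Euler's criterion: (115/149) ≡ 115^74 (mod 149).
115^2 ≡ 113 (mod 149)
115^4 ≡ 104 (mod 149)
115^8 ≡ 88 (mod 149)
115^16 ≡ 145 (mod 149)
115^32 ≡ 16 (mod 149)
115^64 ≡ 107 (mod 149)
115^74 = 115^(64+8+2) ≡ 148 (mod 149).
Result is 148 ≡ −1, so (115/149) = −1.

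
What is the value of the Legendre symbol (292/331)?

Euler's criterion: (292/331) ≡ 292^165 (mod 331).
292^2 ≡ 197 (mod 331)
292^4 ≡ 82 (mod 331)
292^8 ≡ 104 (mod 331)
292^16 ≡ 224 (mod 331)
292^32 ≡ 195 (mod 331)
292^64 ≡ 291 (mod 331)
292^128 ≡ 276 (mod 331)
292^165 = 292^(128+32+4+1) ≡ 330 (mod 331).
Result is 330 ≡ −1, so (292/331) = −1.

-1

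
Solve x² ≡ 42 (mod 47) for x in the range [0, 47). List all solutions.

Since 47 ≡ 3 (mod 4), a square root of 42 is 42^((47+1)/4) = 42^12 mod 47.
Repeated squaring: 42^2≡25, 42^4≡14, 42^8≡8 (mod 47).
42^12 = 42^(8+4) ≡ 18 (mod 47).
Check: 18² = 324 ≡ 42 (mod 47). The two roots are 18 and 29.

18, 29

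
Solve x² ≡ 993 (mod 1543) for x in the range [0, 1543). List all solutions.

195, 1348

Since 1543 ≡ 3 (mod 4), a square root of 993 is 993^((1543+1)/4) = 993^386 mod 1543.
Repeated squaring: 993^2≡72, 993^4≡555, 993^8≡968, 993^16≡423, 993^32≡1484, 993^64≡395, 993^128≡182, 993^256≡721 (mod 1543).
993^386 = 993^(256+128+2) ≡ 195 (mod 1543).
Check: 195² = 38025 ≡ 993 (mod 1543). The two roots are 195 and 1348.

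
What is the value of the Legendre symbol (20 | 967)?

Pull out 2^2: since 967 ≡ 7 (mod 8), (2/967) = +1, so (2/967)^2 = +1.
Reciprocity: 5 ≡ 1 and 967 ≡ 3 (mod 4), so (5/967) = +(967/5).
Reduce top mod 5: now compute (2/5).
Pull out 2: since 5 ≡ 5 (mod 8), (2/5) = -1.
Reached (1/5) = 1. Collecting the sign flips along the way, the symbol is -1.

-1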